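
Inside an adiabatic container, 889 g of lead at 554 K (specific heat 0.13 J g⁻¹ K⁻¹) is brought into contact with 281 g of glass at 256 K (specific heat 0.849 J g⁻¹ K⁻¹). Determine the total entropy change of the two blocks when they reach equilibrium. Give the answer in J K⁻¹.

ΔS_total = 24.8 J/K

Energy balance: T_f = (m₁c₁T₁ + m₂c₂T₂)/(m₁c₁ + m₂c₂) = 353.25 K.
ΔS₁ = m₁c₁ ln(T_f/T₁) = 115.57 × ln(353.25/554) = -52.01 J/K.
ΔS₂ = m₂c₂ ln(T_f/T₂) = 238.569 × ln(353.25/256) = 76.82 J/K.
ΔS_total = -52.01 + 76.82 = 24.8 J/K.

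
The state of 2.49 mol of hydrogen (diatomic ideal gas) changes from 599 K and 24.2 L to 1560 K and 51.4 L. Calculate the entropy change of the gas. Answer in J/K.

ΔS = 65.1 J/K

Entropy is a state function: ΔS = nC_V ln(T₂/T₁) + nR ln(V₂/V₁), with C_V = 5R/2 = 20.79 J mol⁻¹ K⁻¹ for a diatomic ideal gas.
ΔS = 2.49 × [20.79 × ln(1560/599) + 8.314 × ln(51.4/24.2)] = 65.1 J/K.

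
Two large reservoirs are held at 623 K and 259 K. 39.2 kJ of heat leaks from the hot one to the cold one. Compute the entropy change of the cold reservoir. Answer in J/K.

The cold reservoir gains heat Q, so ΔS_cold = +Q/T_C = 39200/259 = 151 J/K.

ΔS_cold = 151 J/K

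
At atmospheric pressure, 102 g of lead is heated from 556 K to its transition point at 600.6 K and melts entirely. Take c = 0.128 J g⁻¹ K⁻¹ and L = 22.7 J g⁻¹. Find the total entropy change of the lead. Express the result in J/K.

ΔS = 4.86 J/K

Warming step: ΔS₁ = m c ln(T_tr/T_i) = 102 × 0.128 × ln(600.6/556) = 1.007 J/K.
Phase change: ΔS₂ = +mL/T_tr = 102 × 22.7 / 600.6 = 3.855 J/K.
ΔS_total = (1.007) + (3.855) = 4.86 J/K.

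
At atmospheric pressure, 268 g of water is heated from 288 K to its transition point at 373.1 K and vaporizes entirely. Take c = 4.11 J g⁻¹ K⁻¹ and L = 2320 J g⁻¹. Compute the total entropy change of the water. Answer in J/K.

ΔS = 1950 J/K

Warming step: ΔS₁ = m c ln(T_tr/T_i) = 268 × 4.11 × ln(373.1/288) = 285.2 J/K.
Phase change: ΔS₂ = +mL/T_tr = 268 × 2320 / 373.1 = 1666 J/K.
ΔS_total = (285.2) + (1666) = 1950 J/K.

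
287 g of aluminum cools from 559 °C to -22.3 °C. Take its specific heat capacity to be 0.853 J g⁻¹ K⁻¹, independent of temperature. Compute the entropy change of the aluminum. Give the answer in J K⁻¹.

In kelvin: T₁ = 832.15 K, T₂ = 250.85 K. ΔS = ∫dQ_rev/T = m c ln(T₂/T₁) = 287 × 0.853 × ln(250.85/832.15) = -294 J/K.

ΔS = -294 J/K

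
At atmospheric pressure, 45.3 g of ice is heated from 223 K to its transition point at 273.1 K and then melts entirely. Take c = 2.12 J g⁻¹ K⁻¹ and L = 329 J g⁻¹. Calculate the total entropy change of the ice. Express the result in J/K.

ΔS = 74 J/K

Warming step: ΔS₁ = m c ln(T_tr/T_i) = 45.3 × 2.12 × ln(273.1/223) = 19.46 J/K.
Phase change: ΔS₂ = +mL/T_tr = 45.3 × 329 / 273.1 = 54.57 J/K.
ΔS_total = (19.46) + (54.57) = 74 J/K.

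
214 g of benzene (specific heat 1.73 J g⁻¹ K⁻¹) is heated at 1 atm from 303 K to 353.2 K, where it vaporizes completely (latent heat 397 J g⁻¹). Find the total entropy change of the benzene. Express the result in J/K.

ΔS = 297 J/K

Warming step: ΔS₁ = m c ln(T_tr/T_i) = 214 × 1.73 × ln(353.2/303) = 56.76 J/K.
Phase change: ΔS₂ = +mL/T_tr = 214 × 397 / 353.2 = 240.5 J/K.
ΔS_total = (56.76) + (240.5) = 297 J/K.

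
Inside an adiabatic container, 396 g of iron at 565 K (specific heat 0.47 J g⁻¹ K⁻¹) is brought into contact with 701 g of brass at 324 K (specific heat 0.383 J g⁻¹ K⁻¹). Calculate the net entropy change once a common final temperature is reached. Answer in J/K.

ΔS_total = 17.4 J/K

Energy balance: T_f = (m₁c₁T₁ + m₂c₂T₂)/(m₁c₁ + m₂c₂) = 422.67 K.
ΔS₁ = m₁c₁ ln(T_f/T₁) = 186.12 × ln(422.67/565) = -54.02 J/K.
ΔS₂ = m₂c₂ ln(T_f/T₂) = 268.483 × ln(422.67/324) = 71.37 J/K.
ΔS_total = -54.02 + 71.37 = 17.4 J/K.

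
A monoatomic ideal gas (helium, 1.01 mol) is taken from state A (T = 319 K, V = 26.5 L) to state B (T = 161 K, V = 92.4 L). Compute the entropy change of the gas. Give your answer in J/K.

Entropy is a state function: ΔS = nC_V ln(T₂/T₁) + nR ln(V₂/V₁), with C_V = 3R/2 = 12.47 J mol⁻¹ K⁻¹ for a monoatomic ideal gas.
ΔS = 1.01 × [12.47 × ln(161/319) + 8.314 × ln(92.4/26.5)] = 1.88 J/K.

ΔS = 1.88 J/K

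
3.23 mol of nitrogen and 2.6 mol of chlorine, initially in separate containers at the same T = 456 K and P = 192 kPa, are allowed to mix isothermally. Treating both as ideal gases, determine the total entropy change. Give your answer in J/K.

Mole fractions: x_A = 3.23/5.83 = 0.554, x_B = 0.446.
ΔS_mix = −R(n_A ln x_A + n_B ln x_B) = −8.314 × (3.23 ln 0.554 + 2.6 ln 0.446) = 33.3 J/K.

ΔS_mix = 33.3 J/K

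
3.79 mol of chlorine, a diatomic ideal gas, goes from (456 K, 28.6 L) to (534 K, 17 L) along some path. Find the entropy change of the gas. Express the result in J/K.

Entropy is a state function: ΔS = nC_V ln(T₂/T₁) + nR ln(V₂/V₁), with C_V = 5R/2 = 20.79 J mol⁻¹ K⁻¹ for a diatomic ideal gas.
ΔS = 3.79 × [20.79 × ln(534/456) + 8.314 × ln(17/28.6)] = -3.95 J/K.

ΔS = -3.95 J/K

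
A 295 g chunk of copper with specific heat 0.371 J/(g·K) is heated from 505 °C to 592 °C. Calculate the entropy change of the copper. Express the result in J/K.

In kelvin: T₁ = 778.15 K, T₂ = 865.15 K. ΔS = ∫dQ_rev/T = m c ln(T₂/T₁) = 295 × 0.371 × ln(865.15/778.15) = 11.6 J/K.

ΔS = 11.6 J/K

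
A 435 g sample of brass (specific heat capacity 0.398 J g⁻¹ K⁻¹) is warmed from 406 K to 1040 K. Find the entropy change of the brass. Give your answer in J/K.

ΔS = ∫dQ_rev/T = m c ln(T₂/T₁) = 435 × 0.398 × ln(1040/406) = 163 J/K.

ΔS = 163 J/K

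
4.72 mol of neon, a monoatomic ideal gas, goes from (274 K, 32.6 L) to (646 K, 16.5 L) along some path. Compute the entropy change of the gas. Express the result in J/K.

Entropy is a state function: ΔS = nC_V ln(T₂/T₁) + nR ln(V₂/V₁), with C_V = 3R/2 = 12.47 J mol⁻¹ K⁻¹ for a monoatomic ideal gas.
ΔS = 4.72 × [12.47 × ln(646/274) + 8.314 × ln(16.5/32.6)] = 23.8 J/K.

ΔS = 23.8 J/K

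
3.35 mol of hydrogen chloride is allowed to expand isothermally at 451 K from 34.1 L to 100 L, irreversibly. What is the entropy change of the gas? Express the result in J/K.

Entropy is a state function, so ΔS_gas depends only on the end states.
For an isothermal ideal gas ΔS_gas = nR ln(V₂/V₁) = 3.35 × 8.314 × ln(100/34.1) = 30 J/K.

ΔS_gas = 30 J/K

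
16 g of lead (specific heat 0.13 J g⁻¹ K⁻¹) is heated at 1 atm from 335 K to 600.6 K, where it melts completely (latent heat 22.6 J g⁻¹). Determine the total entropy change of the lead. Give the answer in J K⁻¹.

ΔS = 1.82 J/K

Warming step: ΔS₁ = m c ln(T_tr/T_i) = 16 × 0.13 × ln(600.6/335) = 1.214 J/K.
Phase change: ΔS₂ = +mL/T_tr = 16 × 22.6 / 600.6 = 0.6021 J/K.
ΔS_total = (1.214) + (0.6021) = 1.82 J/K.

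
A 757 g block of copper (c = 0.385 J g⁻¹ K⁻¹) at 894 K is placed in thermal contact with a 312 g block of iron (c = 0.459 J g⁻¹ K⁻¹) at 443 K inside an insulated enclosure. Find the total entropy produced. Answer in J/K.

ΔS_total = 21.5 J/K

Energy balance: T_f = (m₁c₁T₁ + m₂c₂T₂)/(m₁c₁ + m₂c₂) = 745.41 K.
ΔS₁ = m₁c₁ ln(T_f/T₁) = 291.445 × ln(745.41/894) = -52.98 J/K.
ΔS₂ = m₂c₂ ln(T_f/T₂) = 143.208 × ln(745.41/443) = 74.52 J/K.
ΔS_total = -52.98 + 74.52 = 21.5 J/K.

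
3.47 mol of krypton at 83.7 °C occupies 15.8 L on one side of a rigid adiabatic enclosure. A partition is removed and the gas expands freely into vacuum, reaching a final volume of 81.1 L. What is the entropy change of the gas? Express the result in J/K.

ΔS_gas = 47.2 J/K

No heat is exchanged and no work is done, so the ideal-gas temperature stays constant.
Entropy is a state function; using a reversible isothermal path, ΔS_gas = nR ln(V₂/V₁) = 3.47 × 8.314 × ln(81.1/15.8) = 47.2 J/K.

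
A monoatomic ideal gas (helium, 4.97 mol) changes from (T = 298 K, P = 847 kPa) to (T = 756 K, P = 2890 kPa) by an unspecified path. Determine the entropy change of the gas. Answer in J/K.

ΔS = 45.5 J/K

ΔS = nC_p ln(T₂/T₁) − nR ln(P₂/P₁), with C_p = 5R/2 = 20.79 J mol⁻¹ K⁻¹ for a monoatomic ideal gas.
ΔS = 4.97 × [20.79 × ln(756/298) − 8.314 × ln(2890/847)] = 45.5 J/K.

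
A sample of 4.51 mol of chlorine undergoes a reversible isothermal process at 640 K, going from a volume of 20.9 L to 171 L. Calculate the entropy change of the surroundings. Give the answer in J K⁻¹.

ΔS_surr = -78.8 J/K

For an isothermal ideal gas ΔS_gas = nR ln(V₂/V₁) = 4.51 × 8.314 × ln(171/20.9) = 78.8 J/K.
The process is reversible, so ΔS_surr = −ΔS_gas = -78.8 J/K and ΔS_universe = 0.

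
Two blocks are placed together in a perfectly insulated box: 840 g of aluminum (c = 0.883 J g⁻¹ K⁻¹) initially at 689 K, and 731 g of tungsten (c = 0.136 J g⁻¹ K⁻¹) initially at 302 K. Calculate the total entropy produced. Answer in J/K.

ΔS_total = 24.2 J/K

Energy balance: T_f = (m₁c₁T₁ + m₂c₂T₂)/(m₁c₁ + m₂c₂) = 643.26 K.
ΔS₁ = m₁c₁ ln(T_f/T₁) = 741.72 × ln(643.26/689) = -50.95 J/K.
ΔS₂ = m₂c₂ ln(T_f/T₂) = 99.416 × ln(643.26/302) = 75.17 J/K.
ΔS_total = -50.95 + 75.17 = 24.2 J/K.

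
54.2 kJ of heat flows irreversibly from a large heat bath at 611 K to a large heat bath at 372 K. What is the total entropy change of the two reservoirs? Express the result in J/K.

ΔS_hot = −Q/T_H = −54200/611 = -88.71 J/K and ΔS_cold = +Q/T_C = 54200/372 = 145.7 J/K.
ΔS_total = -88.71 + 145.7 = 57 J/K, positive as the second law requires.

ΔS_total = 57 J/K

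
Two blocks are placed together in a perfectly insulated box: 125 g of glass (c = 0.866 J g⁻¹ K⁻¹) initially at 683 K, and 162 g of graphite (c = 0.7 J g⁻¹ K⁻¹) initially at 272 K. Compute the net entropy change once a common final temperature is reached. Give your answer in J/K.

ΔS_total = 22.8 J/K

Energy balance: T_f = (m₁c₁T₁ + m₂c₂T₂)/(m₁c₁ + m₂c₂) = 472.73 K.
ΔS₁ = m₁c₁ ln(T_f/T₁) = 108.25 × ln(472.73/683) = -39.834 J/K.
ΔS₂ = m₂c₂ ln(T_f/T₂) = 113.4 × ln(472.73/272) = 62.678 J/K.
ΔS_total = -39.834 + 62.678 = 22.8 J/K.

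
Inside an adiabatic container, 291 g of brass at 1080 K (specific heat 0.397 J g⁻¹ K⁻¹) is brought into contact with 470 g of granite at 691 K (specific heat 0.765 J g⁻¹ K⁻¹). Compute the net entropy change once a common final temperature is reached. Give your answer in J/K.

Energy balance: T_f = (m₁c₁T₁ + m₂c₂T₂)/(m₁c₁ + m₂c₂) = 785.6 K.
ΔS₁ = m₁c₁ ln(T_f/T₁) = 115.527 × ln(785.6/1080) = -36.77 J/K.
ΔS₂ = m₂c₂ ln(T_f/T₂) = 359.55 × ln(785.6/691) = 46.13 J/K.
ΔS_total = -36.77 + 46.13 = 9.36 J/K.

ΔS_total = 9.36 J/K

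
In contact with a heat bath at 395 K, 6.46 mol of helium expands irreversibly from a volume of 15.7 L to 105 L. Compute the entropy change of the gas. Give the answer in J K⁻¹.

Entropy is a state function, so ΔS_gas depends only on the end states.
For an isothermal ideal gas ΔS_gas = nR ln(V₂/V₁) = 6.46 × 8.314 × ln(105/15.7) = 102 J/K.

ΔS_gas = 102 J/K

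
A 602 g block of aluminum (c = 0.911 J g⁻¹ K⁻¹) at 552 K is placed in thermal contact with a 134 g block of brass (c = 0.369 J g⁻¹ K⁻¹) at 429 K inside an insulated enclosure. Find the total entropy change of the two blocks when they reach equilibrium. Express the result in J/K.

ΔS_total = 1.34 J/K

Energy balance: T_f = (m₁c₁T₁ + m₂c₂T₂)/(m₁c₁ + m₂c₂) = 541.83 K.
ΔS₁ = m₁c₁ ln(T_f/T₁) = 548.422 × ln(541.83/552) = -10.201 J/K.
ΔS₂ = m₂c₂ ln(T_f/T₂) = 49.446 × ln(541.83/429) = 11.545 J/K.
ΔS_total = -10.201 + 11.545 = 1.34 J/K.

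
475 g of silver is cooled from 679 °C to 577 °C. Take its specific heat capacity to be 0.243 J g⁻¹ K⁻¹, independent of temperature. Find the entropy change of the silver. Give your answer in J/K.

ΔS = -13.1 J/K

In kelvin: T₁ = 952.15 K, T₂ = 850.15 K. ΔS = ∫dQ_rev/T = m c ln(T₂/T₁) = 475 × 0.243 × ln(850.15/952.15) = -13.1 J/K.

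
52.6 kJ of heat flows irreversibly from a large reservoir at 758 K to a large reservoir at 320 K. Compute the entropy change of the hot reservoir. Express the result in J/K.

ΔS_hot = -69.4 J/K

The hot reservoir loses heat Q, so ΔS_hot = −Q/T_H = −52600/758 = -69.4 J/K.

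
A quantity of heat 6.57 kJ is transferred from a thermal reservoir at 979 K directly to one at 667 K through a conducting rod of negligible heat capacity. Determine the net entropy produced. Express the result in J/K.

ΔS_total = 3.14 J/K

ΔS_hot = −Q/T_H = −6570/979 = -6.711 J/K and ΔS_cold = +Q/T_C = 6570/667 = 9.85 J/K.
ΔS_total = -6.711 + 9.85 = 3.14 J/K, positive as the second law requires.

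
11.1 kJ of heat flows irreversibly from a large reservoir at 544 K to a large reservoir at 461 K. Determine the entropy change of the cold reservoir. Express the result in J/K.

The cold reservoir gains heat Q, so ΔS_cold = +Q/T_C = 11100/461 = 24.1 J/K.

ΔS_cold = 24.1 J/K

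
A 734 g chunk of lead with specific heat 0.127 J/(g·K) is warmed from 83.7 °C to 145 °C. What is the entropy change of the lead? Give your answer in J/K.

In kelvin: T₁ = 356.85 K, T₂ = 418.15 K. ΔS = ∫dQ_rev/T = m c ln(T₂/T₁) = 734 × 0.127 × ln(418.15/356.85) = 14.8 J/K.

ΔS = 14.8 J/K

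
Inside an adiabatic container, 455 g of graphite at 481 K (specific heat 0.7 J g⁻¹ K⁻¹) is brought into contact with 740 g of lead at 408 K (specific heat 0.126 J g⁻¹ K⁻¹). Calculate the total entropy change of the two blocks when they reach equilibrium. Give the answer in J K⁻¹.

Energy balance: T_f = (m₁c₁T₁ + m₂c₂T₂)/(m₁c₁ + m₂c₂) = 464.47 K.
ΔS₁ = m₁c₁ ln(T_f/T₁) = 318.5 × ln(464.47/481) = -11.1388 J/K.
ΔS₂ = m₂c₂ ln(T_f/T₂) = 93.24 × ln(464.47/408) = 12.0865 J/K.
ΔS_total = -11.1388 + 12.0865 = 0.948 J/K.

ΔS_total = 0.948 J/K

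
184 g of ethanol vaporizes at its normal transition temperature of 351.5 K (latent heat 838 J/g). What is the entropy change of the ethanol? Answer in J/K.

Heat absorbed by the substance: Q = mL = 184 × 838 = 154192 J.
At constant T, ΔS = Q_rev/T = 154192 / 351.5 = 439 J/K.

ΔS = 439 J/K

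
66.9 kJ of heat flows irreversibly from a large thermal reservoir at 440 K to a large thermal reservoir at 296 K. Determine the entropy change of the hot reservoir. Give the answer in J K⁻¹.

The hot reservoir loses heat Q, so ΔS_hot = −Q/T_H = −66900/440 = -152 J/K.

ΔS_hot = -152 J/K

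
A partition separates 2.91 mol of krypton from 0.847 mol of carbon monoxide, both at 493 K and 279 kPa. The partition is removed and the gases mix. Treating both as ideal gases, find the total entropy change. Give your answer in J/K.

ΔS_mix = 16.7 J/K

Mole fractions: x_A = 2.91/3.76 = 0.775, x_B = 0.225.
ΔS_mix = −R(n_A ln x_A + n_B ln x_B) = −8.314 × (2.91 ln 0.775 + 0.847 ln 0.225) = 16.7 J/K.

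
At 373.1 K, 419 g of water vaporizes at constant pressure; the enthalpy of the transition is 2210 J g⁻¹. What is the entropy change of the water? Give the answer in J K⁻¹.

Heat absorbed by the substance: Q = mL = 419 × 2210 = 925990 J.
At constant T, ΔS = Q_rev/T = 925990 / 373.1 = 2480 J/K.

ΔS = 2480 J/K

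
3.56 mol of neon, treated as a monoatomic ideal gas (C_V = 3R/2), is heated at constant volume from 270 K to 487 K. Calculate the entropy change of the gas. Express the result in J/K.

At constant volume, ΔS = nC_V ln(T₂/T₁) with C_V = 3R/2 = 12.47 J mol⁻¹ K⁻¹.
ΔS = 3.56 × 12.47 × ln(487/270) = 26.2 J/K.

ΔS = 26.2 J/K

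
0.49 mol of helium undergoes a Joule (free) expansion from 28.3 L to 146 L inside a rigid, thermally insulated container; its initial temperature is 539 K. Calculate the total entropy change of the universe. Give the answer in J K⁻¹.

ΔS_universe = 6.68 J/K

For an ideal gas in free expansion Q = 0 and W = 0, so T is unchanged.
Entropy is a state function; using a reversible isothermal path, ΔS_gas = nR ln(V₂/V₁) = 0.49 × 8.314 × ln(146/28.3) = 6.68 J/K.
The insulated surroundings exchange no heat, so ΔS_surr = 0 and ΔS_universe = ΔS_gas.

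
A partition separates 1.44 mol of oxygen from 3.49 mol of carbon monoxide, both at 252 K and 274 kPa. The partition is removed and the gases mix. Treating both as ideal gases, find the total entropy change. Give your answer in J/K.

Mole fractions: x_A = 1.44/4.93 = 0.292, x_B = 0.708.
ΔS_mix = −R(n_A ln x_A + n_B ln x_B) = −8.314 × (1.44 ln 0.292 + 3.49 ln 0.708) = 24.8 J/K.

ΔS_mix = 24.8 J/K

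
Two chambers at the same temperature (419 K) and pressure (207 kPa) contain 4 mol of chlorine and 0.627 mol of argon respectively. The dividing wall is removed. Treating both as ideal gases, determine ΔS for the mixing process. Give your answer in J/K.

ΔS_mix = 15.3 J/K

Mole fractions: x_A = 4/4.63 = 0.864, x_B = 0.136.
ΔS_mix = −R(n_A ln x_A + n_B ln x_B) = −8.314 × (4 ln 0.864 + 0.627 ln 0.136) = 15.3 J/K.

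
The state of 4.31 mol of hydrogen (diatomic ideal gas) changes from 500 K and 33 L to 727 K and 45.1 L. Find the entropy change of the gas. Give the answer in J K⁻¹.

ΔS = 44.7 J/K

Entropy is a state function: ΔS = nC_V ln(T₂/T₁) + nR ln(V₂/V₁), with C_V = 5R/2 = 20.79 J mol⁻¹ K⁻¹ for a diatomic ideal gas.
ΔS = 4.31 × [20.79 × ln(727/500) + 8.314 × ln(45.1/33)] = 44.7 J/K.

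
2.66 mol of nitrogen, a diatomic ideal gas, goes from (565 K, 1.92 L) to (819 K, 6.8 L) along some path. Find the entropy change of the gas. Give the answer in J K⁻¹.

Entropy is a state function: ΔS = nC_V ln(T₂/T₁) + nR ln(V₂/V₁), with C_V = 5R/2 = 20.79 J mol⁻¹ K⁻¹ for a diatomic ideal gas.
ΔS = 2.66 × [20.79 × ln(819/565) + 8.314 × ln(6.8/1.92)] = 48.5 J/K.

ΔS = 48.5 J/K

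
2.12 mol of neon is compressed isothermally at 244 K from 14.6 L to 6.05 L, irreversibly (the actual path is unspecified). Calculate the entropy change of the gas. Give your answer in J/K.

Entropy is a state function, so ΔS_gas depends only on the end states.
For an isothermal ideal gas ΔS_gas = nR ln(V₂/V₁) = 2.12 × 8.314 × ln(6.05/14.6) = -15.5 J/K.

ΔS_gas = -15.5 J/K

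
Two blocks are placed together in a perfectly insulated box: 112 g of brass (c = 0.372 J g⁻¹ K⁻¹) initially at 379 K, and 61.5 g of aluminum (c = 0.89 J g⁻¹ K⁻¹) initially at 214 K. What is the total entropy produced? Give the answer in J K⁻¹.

Energy balance: T_f = (m₁c₁T₁ + m₂c₂T₂)/(m₁c₁ + m₂c₂) = 285.31 K.
ΔS₁ = m₁c₁ ln(T_f/T₁) = 41.664 × ln(285.31/379) = -11.83 J/K.
ΔS₂ = m₂c₂ ln(T_f/T₂) = 54.735 × ln(285.31/214) = 15.74 J/K.
ΔS_total = -11.83 + 15.74 = 3.91 J/K.

ΔS_total = 3.91 J/K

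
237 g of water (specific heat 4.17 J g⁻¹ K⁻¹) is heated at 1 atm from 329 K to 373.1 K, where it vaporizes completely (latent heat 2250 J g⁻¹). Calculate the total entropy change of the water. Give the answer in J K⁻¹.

Warming step: ΔS₁ = m c ln(T_tr/T_i) = 237 × 4.17 × ln(373.1/329) = 124.3 J/K.
Phase change: ΔS₂ = +mL/T_tr = 237 × 2250 / 373.1 = 1429 J/K.
ΔS_total = (124.3) + (1429) = 1550 J/K.

ΔS = 1550 J/K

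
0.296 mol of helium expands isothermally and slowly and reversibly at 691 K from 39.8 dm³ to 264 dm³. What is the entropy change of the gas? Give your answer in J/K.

ΔS_gas = 4.66 J/K

For an isothermal ideal gas ΔS_gas = nR ln(V₂/V₁) = 0.296 × 8.314 × ln(264/39.8) = 4.66 J/K.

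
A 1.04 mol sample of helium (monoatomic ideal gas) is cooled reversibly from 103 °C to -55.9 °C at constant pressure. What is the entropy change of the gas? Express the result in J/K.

ΔS = -11.9 J/K

In kelvin: T₁ = 376.15 K, T₂ = 217.25 K. At constant pressure, ΔS = nC_p ln(T₂/T₁) with C_p = 5R/2 = 20.79 J mol⁻¹ K⁻¹.
ΔS = 1.04 × 20.79 × ln(217.25/376.15) = -11.9 J/K.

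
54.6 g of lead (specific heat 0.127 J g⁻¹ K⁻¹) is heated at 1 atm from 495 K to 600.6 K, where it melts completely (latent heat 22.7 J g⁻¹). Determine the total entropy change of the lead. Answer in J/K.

Warming step: ΔS₁ = m c ln(T_tr/T_i) = 54.6 × 0.127 × ln(600.6/495) = 1.3409 J/K.
Phase change: ΔS₂ = +mL/T_tr = 54.6 × 22.7 / 600.6 = 2.0636 J/K.
ΔS_total = (1.3409) + (2.0636) = 3.4 J/K.

ΔS = 3.4 J/K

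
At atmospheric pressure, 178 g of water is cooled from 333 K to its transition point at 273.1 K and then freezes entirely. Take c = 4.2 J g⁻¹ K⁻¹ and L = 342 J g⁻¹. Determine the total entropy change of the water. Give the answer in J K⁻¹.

ΔS = -371 J/K

Cooling step: ΔS₁ = m c ln(T_tr/T_i) = 178 × 4.2 × ln(273.1/333) = -148.3 J/K.
Phase change: ΔS₂ = −mL/T_tr = −178 × 342 / 273.1 = -222.9 J/K.
ΔS_total = (-148.3) + (-222.9) = -371 J/K.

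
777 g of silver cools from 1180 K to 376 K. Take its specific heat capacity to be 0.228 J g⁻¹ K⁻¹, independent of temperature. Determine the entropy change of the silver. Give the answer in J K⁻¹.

ΔS = -203 J/K

ΔS = ∫dQ_rev/T = m c ln(T₂/T₁) = 777 × 0.228 × ln(376/1180) = -203 J/K.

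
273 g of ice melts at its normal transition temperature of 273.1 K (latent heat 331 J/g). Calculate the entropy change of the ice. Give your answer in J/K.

Heat absorbed by the substance: Q = mL = 273 × 331 = 90363 J.
At constant T, ΔS = Q_rev/T = 90363 / 273.1 = 331 J/K.

ΔS = 331 J/K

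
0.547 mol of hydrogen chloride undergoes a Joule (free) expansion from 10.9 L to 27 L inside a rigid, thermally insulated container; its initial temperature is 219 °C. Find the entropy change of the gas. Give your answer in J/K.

For an ideal gas in free expansion Q = 0 and W = 0, so T is unchanged.
Entropy is a state function; using a reversible isothermal path, ΔS_gas = nR ln(V₂/V₁) = 0.547 × 8.314 × ln(27/10.9) = 4.13 J/K.

ΔS_gas = 4.13 J/K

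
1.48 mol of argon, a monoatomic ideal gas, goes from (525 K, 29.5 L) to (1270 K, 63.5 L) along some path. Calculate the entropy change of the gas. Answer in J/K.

Entropy is a state function: ΔS = nC_V ln(T₂/T₁) + nR ln(V₂/V₁), with C_V = 3R/2 = 12.47 J mol⁻¹ K⁻¹ for a monoatomic ideal gas.
ΔS = 1.48 × [12.47 × ln(1270/525) + 8.314 × ln(63.5/29.5)] = 25.7 J/K.

ΔS = 25.7 J/K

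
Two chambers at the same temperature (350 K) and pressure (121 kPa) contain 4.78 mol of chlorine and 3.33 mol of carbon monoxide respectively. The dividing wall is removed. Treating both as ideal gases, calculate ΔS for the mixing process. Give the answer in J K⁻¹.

ΔS_mix = 45.7 J/K

Mole fractions: x_A = 4.78/8.11 = 0.589, x_B = 0.411.
ΔS_mix = −R(n_A ln x_A + n_B ln x_B) = −8.314 × (4.78 ln 0.589 + 3.33 ln 0.411) = 45.7 J/K.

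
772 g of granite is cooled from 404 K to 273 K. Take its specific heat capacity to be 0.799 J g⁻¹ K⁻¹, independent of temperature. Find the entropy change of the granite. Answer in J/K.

ΔS = -242 J/K

ΔS = ∫dQ_rev/T = m c ln(T₂/T₁) = 772 × 0.799 × ln(273/404) = -242 J/K.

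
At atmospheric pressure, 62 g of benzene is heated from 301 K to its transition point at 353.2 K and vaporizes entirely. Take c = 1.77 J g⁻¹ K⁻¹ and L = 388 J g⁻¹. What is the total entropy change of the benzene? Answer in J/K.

ΔS = 85.7 J/K

Warming step: ΔS₁ = m c ln(T_tr/T_i) = 62 × 1.77 × ln(353.2/301) = 17.55 J/K.
Phase change: ΔS₂ = +mL/T_tr = 62 × 388 / 353.2 = 68.11 J/K.
ΔS_total = (17.55) + (68.11) = 85.7 J/K.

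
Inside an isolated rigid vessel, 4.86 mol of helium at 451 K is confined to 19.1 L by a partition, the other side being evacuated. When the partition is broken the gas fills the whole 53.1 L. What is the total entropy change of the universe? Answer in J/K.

ΔS_universe = 41.3 J/K

No heat is exchanged and no work is done, so the ideal-gas temperature stays constant.
Entropy is a state function; using a reversible isothermal path, ΔS_gas = nR ln(V₂/V₁) = 4.86 × 8.314 × ln(53.1/19.1) = 41.3 J/K.
The insulated surroundings exchange no heat, so ΔS_surr = 0 and ΔS_universe = ΔS_gas.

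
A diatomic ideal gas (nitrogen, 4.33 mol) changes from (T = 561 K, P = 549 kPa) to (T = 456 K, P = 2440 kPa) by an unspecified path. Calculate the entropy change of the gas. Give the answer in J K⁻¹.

ΔS = nC_p ln(T₂/T₁) − nR ln(P₂/P₁), with C_p = 7R/2 = 29.1 J mol⁻¹ K⁻¹ for a diatomic ideal gas.
ΔS = 4.33 × [29.1 × ln(456/561) − 8.314 × ln(2440/549)] = -79.8 J/K.

ΔS = -79.8 J/K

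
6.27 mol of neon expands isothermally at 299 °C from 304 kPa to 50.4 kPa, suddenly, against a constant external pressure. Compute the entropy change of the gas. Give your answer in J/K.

ΔS_gas = 93.7 J/K

Entropy is a state function, so ΔS_gas depends only on the end states.
For an isothermal ideal gas ΔS_gas = nR ln(P₁/P₂) = 6.27 × 8.314 × ln(304/50.4) = 93.7 J/K.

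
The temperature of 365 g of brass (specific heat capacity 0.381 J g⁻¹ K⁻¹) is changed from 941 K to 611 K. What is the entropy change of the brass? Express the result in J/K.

ΔS = -60.1 J/K

ΔS = ∫dQ_rev/T = m c ln(T₂/T₁) = 365 × 0.381 × ln(611/941) = -60.1 J/K.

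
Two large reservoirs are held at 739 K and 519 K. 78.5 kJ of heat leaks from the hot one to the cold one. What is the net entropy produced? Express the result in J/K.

ΔS_total = 45 J/K

ΔS_hot = −Q/T_H = −78500/739 = -106.22 J/K and ΔS_cold = +Q/T_C = 78500/519 = 151.25 J/K.
ΔS_total = -106.22 + 151.25 = 45 J/K, positive as the second law requires.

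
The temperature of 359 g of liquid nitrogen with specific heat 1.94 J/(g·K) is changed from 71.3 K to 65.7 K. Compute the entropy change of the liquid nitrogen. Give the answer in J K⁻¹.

ΔS = -57 J/K

ΔS = ∫dQ_rev/T = m c ln(T₂/T₁) = 359 × 1.94 × ln(65.7/71.3) = -57 J/K.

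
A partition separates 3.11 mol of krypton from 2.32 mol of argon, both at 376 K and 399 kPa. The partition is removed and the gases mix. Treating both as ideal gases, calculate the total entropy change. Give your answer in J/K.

ΔS_mix = 30.8 J/K

Mole fractions: x_A = 3.11/5.43 = 0.573, x_B = 0.427.
ΔS_mix = −R(n_A ln x_A + n_B ln x_B) = −8.314 × (3.11 ln 0.573 + 2.32 ln 0.427) = 30.8 J/K.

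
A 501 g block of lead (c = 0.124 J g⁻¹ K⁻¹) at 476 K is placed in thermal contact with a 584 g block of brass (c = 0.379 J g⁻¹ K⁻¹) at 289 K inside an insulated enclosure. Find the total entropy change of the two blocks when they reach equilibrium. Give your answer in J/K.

Energy balance: T_f = (m₁c₁T₁ + m₂c₂T₂)/(m₁c₁ + m₂c₂) = 329.98 K.
ΔS₁ = m₁c₁ ln(T_f/T₁) = 62.124 × ln(329.98/476) = -22.76 J/K.
ΔS₂ = m₂c₂ ln(T_f/T₂) = 221.336 × ln(329.98/289) = 29.35 J/K.
ΔS_total = -22.76 + 29.35 = 6.59 J/K.

ΔS_total = 6.59 J/K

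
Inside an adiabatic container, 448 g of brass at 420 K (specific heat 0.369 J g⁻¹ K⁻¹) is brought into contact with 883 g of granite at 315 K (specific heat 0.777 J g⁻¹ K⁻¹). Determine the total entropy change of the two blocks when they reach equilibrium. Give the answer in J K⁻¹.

Energy balance: T_f = (m₁c₁T₁ + m₂c₂T₂)/(m₁c₁ + m₂c₂) = 335.39 K.
ΔS₁ = m₁c₁ ln(T_f/T₁) = 165.312 × ln(335.39/420) = -37.19 J/K.
ΔS₂ = m₂c₂ ln(T_f/T₂) = 686.091 × ln(335.39/315) = 43.03 J/K.
ΔS_total = -37.19 + 43.03 = 5.84 J/K.

ΔS_total = 5.84 J/K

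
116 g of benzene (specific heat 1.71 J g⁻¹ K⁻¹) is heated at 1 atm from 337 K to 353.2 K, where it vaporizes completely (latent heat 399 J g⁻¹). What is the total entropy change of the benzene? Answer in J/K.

Warming step: ΔS₁ = m c ln(T_tr/T_i) = 116 × 1.71 × ln(353.2/337) = 9.313 J/K.
Phase change: ΔS₂ = +mL/T_tr = 116 × 399 / 353.2 = 131 J/K.
ΔS_total = (9.313) + (131) = 140 J/K.

ΔS = 140 J/K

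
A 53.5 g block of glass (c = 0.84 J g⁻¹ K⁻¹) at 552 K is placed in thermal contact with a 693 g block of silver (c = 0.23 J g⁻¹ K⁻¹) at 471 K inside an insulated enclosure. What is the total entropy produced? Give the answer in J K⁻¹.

Energy balance: T_f = (m₁c₁T₁ + m₂c₂T₂)/(m₁c₁ + m₂c₂) = 488.82 K.
ΔS₁ = m₁c₁ ln(T_f/T₁) = 44.94 × ln(488.82/552) = -5.4631 J/K.
ΔS₂ = m₂c₂ ln(T_f/T₂) = 159.39 × ln(488.82/471) = 5.9175 J/K.
ΔS_total = -5.4631 + 5.9175 = 0.454 J/K.

ΔS_total = 0.454 J/K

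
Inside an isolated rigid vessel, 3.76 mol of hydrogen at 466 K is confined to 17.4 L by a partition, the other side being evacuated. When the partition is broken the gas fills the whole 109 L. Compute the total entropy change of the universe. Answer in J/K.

ΔS_universe = 57.4 J/K

For an ideal gas in free expansion Q = 0 and W = 0, so T is unchanged.
Entropy is a state function; using a reversible isothermal path, ΔS_gas = nR ln(V₂/V₁) = 3.76 × 8.314 × ln(109/17.4) = 57.4 J/K.
The insulated surroundings exchange no heat, so ΔS_surr = 0 and ΔS_universe = ΔS_gas.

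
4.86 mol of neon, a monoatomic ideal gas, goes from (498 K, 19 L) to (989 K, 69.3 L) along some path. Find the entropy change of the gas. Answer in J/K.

Entropy is a state function: ΔS = nC_V ln(T₂/T₁) + nR ln(V₂/V₁), with C_V = 3R/2 = 12.47 J mol⁻¹ K⁻¹ for a monoatomic ideal gas.
ΔS = 4.86 × [12.47 × ln(989/498) + 8.314 × ln(69.3/19)] = 93.9 J/K.

ΔS = 93.9 J/K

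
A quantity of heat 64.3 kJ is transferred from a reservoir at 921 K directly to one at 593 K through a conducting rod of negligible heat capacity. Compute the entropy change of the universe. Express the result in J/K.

ΔS_total = 38.6 J/K

ΔS_hot = −Q/T_H = −64300/921 = -69.82 J/K and ΔS_cold = +Q/T_C = 64300/593 = 108.4 J/K.
ΔS_total = -69.82 + 108.4 = 38.6 J/K, positive as the second law requires.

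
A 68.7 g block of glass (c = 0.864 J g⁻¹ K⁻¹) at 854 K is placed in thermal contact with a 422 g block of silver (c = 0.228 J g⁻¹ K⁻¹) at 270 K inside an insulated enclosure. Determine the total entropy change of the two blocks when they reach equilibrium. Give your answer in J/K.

ΔS_total = 25.3 J/K

Energy balance: T_f = (m₁c₁T₁ + m₂c₂T₂)/(m₁c₁ + m₂c₂) = 492.82 K.
ΔS₁ = m₁c₁ ln(T_f/T₁) = 59.3568 × ln(492.82/854) = -32.63 J/K.
ΔS₂ = m₂c₂ ln(T_f/T₂) = 96.216 × ln(492.82/270) = 57.89 J/K.
ΔS_total = -32.63 + 57.89 = 25.3 J/K.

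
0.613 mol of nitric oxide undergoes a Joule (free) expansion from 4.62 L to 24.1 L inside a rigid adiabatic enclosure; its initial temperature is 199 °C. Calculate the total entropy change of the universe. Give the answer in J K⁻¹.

ΔS_universe = 8.42 J/K

No heat is exchanged and no work is done, so the ideal-gas temperature stays constant.
Entropy is a state function; using a reversible isothermal path, ΔS_gas = nR ln(V₂/V₁) = 0.613 × 8.314 × ln(24.1/4.62) = 8.42 J/K.
The insulated surroundings exchange no heat, so ΔS_surr = 0 and ΔS_universe = ΔS_gas.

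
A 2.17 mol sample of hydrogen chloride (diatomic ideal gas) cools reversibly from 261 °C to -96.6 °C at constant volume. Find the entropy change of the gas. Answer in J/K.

ΔS = -49.9 J/K

In kelvin: T₁ = 534.15 K, T₂ = 176.55 K. At constant volume, ΔS = nC_V ln(T₂/T₁) with C_V = 5R/2 = 20.79 J mol⁻¹ K⁻¹.
ΔS = 2.17 × 20.79 × ln(176.55/534.15) = -49.9 J/K.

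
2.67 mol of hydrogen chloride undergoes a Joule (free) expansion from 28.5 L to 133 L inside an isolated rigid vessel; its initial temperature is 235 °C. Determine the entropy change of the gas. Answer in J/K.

ΔS_gas = 34.2 J/K

No heat is exchanged and no work is done, so the ideal-gas temperature stays constant.
Entropy is a state function; using a reversible isothermal path, ΔS_gas = nR ln(V₂/V₁) = 2.67 × 8.314 × ln(133/28.5) = 34.2 J/K.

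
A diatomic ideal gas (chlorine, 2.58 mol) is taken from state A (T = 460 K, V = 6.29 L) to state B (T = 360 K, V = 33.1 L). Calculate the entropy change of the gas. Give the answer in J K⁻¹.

Entropy is a state function: ΔS = nC_V ln(T₂/T₁) + nR ln(V₂/V₁), with C_V = 5R/2 = 20.79 J mol⁻¹ K⁻¹ for a diatomic ideal gas.
ΔS = 2.58 × [20.79 × ln(360/460) + 8.314 × ln(33.1/6.29)] = 22.5 J/K.

ΔS = 22.5 J/K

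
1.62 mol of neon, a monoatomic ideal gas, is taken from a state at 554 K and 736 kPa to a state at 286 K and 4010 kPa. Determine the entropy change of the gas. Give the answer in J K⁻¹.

ΔS = -45.1 J/K

ΔS = nC_p ln(T₂/T₁) − nR ln(P₂/P₁), with C_p = 5R/2 = 20.79 J mol⁻¹ K⁻¹ for a monoatomic ideal gas.
ΔS = 1.62 × [20.79 × ln(286/554) − 8.314 × ln(4010/736)] = -45.1 J/K.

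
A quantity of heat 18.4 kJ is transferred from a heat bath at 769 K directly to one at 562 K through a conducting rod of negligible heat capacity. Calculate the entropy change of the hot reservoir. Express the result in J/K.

The hot reservoir loses heat Q, so ΔS_hot = −Q/T_H = −18400/769 = -23.9 J/K.

ΔS_hot = -23.9 J/K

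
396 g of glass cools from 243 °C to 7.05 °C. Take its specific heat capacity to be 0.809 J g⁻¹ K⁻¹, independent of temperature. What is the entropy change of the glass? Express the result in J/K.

ΔS = -196 J/K

In kelvin: T₁ = 516.15 K, T₂ = 280.2 K. ΔS = ∫dQ_rev/T = m c ln(T₂/T₁) = 396 × 0.809 × ln(280.2/516.15) = -196 J/K.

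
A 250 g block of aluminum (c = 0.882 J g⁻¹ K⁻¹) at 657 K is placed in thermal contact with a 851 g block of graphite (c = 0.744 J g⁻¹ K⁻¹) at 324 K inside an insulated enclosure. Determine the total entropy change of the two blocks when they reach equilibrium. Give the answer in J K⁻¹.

ΔS_total = 45.1 J/K

Energy balance: T_f = (m₁c₁T₁ + m₂c₂T₂)/(m₁c₁ + m₂c₂) = 410.02 K.
ΔS₁ = m₁c₁ ln(T_f/T₁) = 220.5 × ln(410.02/657) = -104 J/K.
ΔS₂ = m₂c₂ ln(T_f/T₂) = 633.144 × ln(410.02/324) = 149.1 J/K.
ΔS_total = -104 + 149.1 = 45.1 J/K.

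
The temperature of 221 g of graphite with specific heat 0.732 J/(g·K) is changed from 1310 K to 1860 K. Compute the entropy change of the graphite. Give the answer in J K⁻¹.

ΔS = 56.7 J/K

ΔS = ∫dQ_rev/T = m c ln(T₂/T₁) = 221 × 0.732 × ln(1860/1310) = 56.7 J/K.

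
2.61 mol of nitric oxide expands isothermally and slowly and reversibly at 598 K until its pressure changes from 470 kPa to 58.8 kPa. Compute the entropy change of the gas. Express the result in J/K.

ΔS_gas = 45.1 J/K

For an isothermal ideal gas ΔS_gas = nR ln(P₁/P₂) = 2.61 × 8.314 × ln(470/58.8) = 45.1 J/K.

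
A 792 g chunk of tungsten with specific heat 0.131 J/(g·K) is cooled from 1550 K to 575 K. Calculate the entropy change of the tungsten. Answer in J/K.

ΔS = ∫dQ_rev/T = m c ln(T₂/T₁) = 792 × 0.131 × ln(575/1550) = -103 J/K.

ΔS = -103 J/K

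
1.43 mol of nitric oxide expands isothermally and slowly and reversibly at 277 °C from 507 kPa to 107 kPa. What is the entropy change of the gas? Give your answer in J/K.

For an isothermal ideal gas ΔS_gas = nR ln(P₁/P₂) = 1.43 × 8.314 × ln(507/107) = 18.5 J/K.

ΔS_gas = 18.5 J/K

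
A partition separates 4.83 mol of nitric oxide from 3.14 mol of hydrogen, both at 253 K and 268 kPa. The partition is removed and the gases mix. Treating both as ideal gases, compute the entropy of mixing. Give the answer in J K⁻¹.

ΔS_mix = 44.4 J/K

Mole fractions: x_A = 4.83/7.97 = 0.606, x_B = 0.394.
ΔS_mix = −R(n_A ln x_A + n_B ln x_B) = −8.314 × (4.83 ln 0.606 + 3.14 ln 0.394) = 44.4 J/K.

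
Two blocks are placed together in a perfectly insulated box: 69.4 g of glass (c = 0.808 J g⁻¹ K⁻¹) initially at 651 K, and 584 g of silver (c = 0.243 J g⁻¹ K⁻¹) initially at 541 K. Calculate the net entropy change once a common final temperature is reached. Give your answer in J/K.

Energy balance: T_f = (m₁c₁T₁ + m₂c₂T₂)/(m₁c₁ + m₂c₂) = 572.15 K.
ΔS₁ = m₁c₁ ln(T_f/T₁) = 56.0752 × ln(572.15/651) = -7.2393 J/K.
ΔS₂ = m₂c₂ ln(T_f/T₂) = 141.912 × ln(572.15/541) = 7.9457 J/K.
ΔS_total = -7.2393 + 7.9457 = 0.706 J/K.

ΔS_total = 0.706 J/K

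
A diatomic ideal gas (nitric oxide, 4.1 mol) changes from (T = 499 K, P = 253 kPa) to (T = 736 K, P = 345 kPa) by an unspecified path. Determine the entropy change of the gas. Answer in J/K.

ΔS = 35.8 J/K

ΔS = nC_p ln(T₂/T₁) − nR ln(P₂/P₁), with C_p = 7R/2 = 29.1 J mol⁻¹ K⁻¹ for a diatomic ideal gas.
ΔS = 4.1 × [29.1 × ln(736/499) − 8.314 × ln(345/253)] = 35.8 J/K.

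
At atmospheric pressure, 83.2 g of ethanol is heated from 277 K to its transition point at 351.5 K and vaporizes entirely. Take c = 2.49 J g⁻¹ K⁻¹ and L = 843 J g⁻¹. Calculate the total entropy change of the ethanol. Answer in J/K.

ΔS = 249 J/K

Warming step: ΔS₁ = m c ln(T_tr/T_i) = 83.2 × 2.49 × ln(351.5/277) = 49.35 J/K.
Phase change: ΔS₂ = +mL/T_tr = 83.2 × 843 / 351.5 = 199.5 J/K.
ΔS_total = (49.35) + (199.5) = 249 J/K.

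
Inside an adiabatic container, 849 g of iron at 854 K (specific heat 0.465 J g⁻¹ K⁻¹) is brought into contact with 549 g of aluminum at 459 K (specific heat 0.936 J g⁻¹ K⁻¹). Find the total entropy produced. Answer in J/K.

ΔS_total = 43.5 J/K

Energy balance: T_f = (m₁c₁T₁ + m₂c₂T₂)/(m₁c₁ + m₂c₂) = 630.62 K.
ΔS₁ = m₁c₁ ln(T_f/T₁) = 394.785 × ln(630.62/854) = -119.7 J/K.
ΔS₂ = m₂c₂ ln(T_f/T₂) = 513.864 × ln(630.62/459) = 163.2 J/K.
ΔS_total = -119.7 + 163.2 = 43.5 J/K.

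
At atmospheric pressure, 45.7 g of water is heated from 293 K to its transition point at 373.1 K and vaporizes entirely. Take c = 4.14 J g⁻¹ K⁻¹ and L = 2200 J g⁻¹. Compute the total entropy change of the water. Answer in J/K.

ΔS = 315 J/K

Warming step: ΔS₁ = m c ln(T_tr/T_i) = 45.7 × 4.14 × ln(373.1/293) = 45.72 J/K.
Phase change: ΔS₂ = +mL/T_tr = 45.7 × 2200 / 373.1 = 269.5 J/K.
ΔS_total = (45.72) + (269.5) = 315 J/K.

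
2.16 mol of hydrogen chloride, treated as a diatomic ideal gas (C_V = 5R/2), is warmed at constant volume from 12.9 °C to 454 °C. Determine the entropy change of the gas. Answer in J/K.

In kelvin: T₁ = 286.05 K, T₂ = 727.15 K. At constant volume, ΔS = nC_V ln(T₂/T₁) with C_V = 5R/2 = 20.79 J mol⁻¹ K⁻¹.
ΔS = 2.16 × 20.79 × ln(727.15/286.05) = 41.9 J/K.

ΔS = 41.9 J/K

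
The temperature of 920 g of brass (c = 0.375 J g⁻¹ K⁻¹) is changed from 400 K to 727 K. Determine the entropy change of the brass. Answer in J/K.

ΔS = ∫dQ_rev/T = m c ln(T₂/T₁) = 920 × 0.375 × ln(727/400) = 206 J/K.

ΔS = 206 J/K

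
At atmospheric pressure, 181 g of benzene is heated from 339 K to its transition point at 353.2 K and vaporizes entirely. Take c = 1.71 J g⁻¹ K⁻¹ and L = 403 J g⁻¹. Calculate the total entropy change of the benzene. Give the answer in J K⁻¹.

ΔS = 219 J/K

Warming step: ΔS₁ = m c ln(T_tr/T_i) = 181 × 1.71 × ln(353.2/339) = 12.7 J/K.
Phase change: ΔS₂ = +mL/T_tr = 181 × 403 / 353.2 = 206.5 J/K.
ΔS_total = (12.7) + (206.5) = 219 J/K.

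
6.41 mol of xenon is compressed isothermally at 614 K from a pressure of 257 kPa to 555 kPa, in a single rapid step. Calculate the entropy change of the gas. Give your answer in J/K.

ΔS_gas = -41 J/K

Entropy is a state function, so ΔS_gas depends only on the end states.
For an isothermal ideal gas ΔS_gas = nR ln(P₁/P₂) = 6.41 × 8.314 × ln(257/555) = -41 J/K.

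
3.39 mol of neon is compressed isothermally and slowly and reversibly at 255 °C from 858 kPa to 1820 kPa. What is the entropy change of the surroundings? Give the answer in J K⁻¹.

For an isothermal ideal gas ΔS_gas = nR ln(P₁/P₂) = 3.39 × 8.314 × ln(858/1820) = -21.2 J/K.
The process is reversible, so ΔS_surr = −ΔS_gas = 21.2 J/K and ΔS_universe = 0.

ΔS_surr = 21.2 J/K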